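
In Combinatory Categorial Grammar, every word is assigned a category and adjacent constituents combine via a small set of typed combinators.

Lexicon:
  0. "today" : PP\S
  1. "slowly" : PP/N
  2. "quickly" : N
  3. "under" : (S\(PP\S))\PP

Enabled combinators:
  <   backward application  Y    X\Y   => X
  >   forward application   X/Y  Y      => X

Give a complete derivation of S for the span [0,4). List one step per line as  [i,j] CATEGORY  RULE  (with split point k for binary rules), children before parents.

[0,4] S   <
  [0,1] "today" : PP\S
  [1,4] S\(PP\S)   <
    [1,3] PP   >
      [1,2] "slowly" : PP/N
      [2,3] "quickly" : N
    [3,4] "under" : (S\(PP\S))\PP

[0,1] PP\S  lex  "today"
[1,2] PP/N  lex  "slowly"
[2,3] N  lex  "quickly"
[1,3] PP  >  k=2
[3,4] (S\(PP\S))\PP  lex  "under"
[1,4] S\(PP\S)  <  k=3
[0,4] S  <  k=1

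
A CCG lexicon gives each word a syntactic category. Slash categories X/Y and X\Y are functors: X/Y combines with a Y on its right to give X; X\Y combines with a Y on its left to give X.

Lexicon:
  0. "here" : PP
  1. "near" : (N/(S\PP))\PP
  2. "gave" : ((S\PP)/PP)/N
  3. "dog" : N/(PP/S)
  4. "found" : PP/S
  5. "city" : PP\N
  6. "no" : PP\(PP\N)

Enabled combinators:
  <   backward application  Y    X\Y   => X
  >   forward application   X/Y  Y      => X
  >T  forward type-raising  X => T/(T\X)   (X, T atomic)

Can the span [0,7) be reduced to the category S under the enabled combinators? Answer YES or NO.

NO

PP (N/(S\PP))\PP ((S\PP)/PP)/N N/(PP/S) PP/S PP\N PP\(PP\N)
CKY chart[0,7] = {N, N/(N\N), NP/(NP\N), PP/(PP\N), S/(S\N)}; S ∉ chart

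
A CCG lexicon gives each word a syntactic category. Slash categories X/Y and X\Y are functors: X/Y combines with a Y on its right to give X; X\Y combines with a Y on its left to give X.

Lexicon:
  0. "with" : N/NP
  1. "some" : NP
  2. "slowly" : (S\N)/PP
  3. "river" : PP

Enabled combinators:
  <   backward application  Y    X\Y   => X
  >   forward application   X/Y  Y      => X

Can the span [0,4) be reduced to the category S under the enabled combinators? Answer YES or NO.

[0,4] S   <
  [0,2] N   >
    [0,1] "with" : N/NP
    [1,2] "some" : NP
  [2,4] S\N   >
    [2,3] "slowly" : (S\N)/PP
    [3,4] "river" : PP

YES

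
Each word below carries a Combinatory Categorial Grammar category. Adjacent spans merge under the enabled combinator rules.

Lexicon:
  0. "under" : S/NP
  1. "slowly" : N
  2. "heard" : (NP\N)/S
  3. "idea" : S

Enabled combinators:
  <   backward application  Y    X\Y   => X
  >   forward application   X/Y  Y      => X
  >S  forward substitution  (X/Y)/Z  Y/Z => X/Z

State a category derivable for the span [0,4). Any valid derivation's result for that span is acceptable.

[0,4] S   >
  [0,1] "under" : S/NP
  [1,4] NP   <
    [1,2] "slowly" : N
    [2,4] NP\N   >
      [2,3] "heard" : (NP\N)/S
      [3,4] "idea" : S

S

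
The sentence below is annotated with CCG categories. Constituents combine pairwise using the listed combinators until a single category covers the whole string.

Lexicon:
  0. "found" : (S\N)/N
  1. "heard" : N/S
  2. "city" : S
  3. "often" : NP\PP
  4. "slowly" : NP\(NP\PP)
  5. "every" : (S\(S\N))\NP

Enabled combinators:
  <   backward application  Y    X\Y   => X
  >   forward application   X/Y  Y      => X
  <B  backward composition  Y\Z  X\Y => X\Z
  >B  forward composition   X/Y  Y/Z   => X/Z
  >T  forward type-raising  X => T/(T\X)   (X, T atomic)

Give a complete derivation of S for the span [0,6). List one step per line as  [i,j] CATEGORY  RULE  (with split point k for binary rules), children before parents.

[0,1] (S\N)/N  lex  "found"
[1,2] N/S  lex  "heard"
[2,3] S  lex  "city"
[1,3] N  >  k=2
[0,3] S\N  >  k=1
[3,4] NP\PP  lex  "often"
[4,5] NP\(NP\PP)  lex  "slowly"
[3,5] NP  <  k=4
[5,6] (S\(S\N))\NP  lex  "every"
[3,6] S\(S\N)  <  k=5
[0,6] S  <  k=3

[0,6] S   <
  [0,3] S\N   >
    [0,1] "found" : (S\N)/N
    [1,3] N   >
      [1,2] "heard" : N/S
      [2,3] "city" : S
  [3,6] S\(S\N)   <
    [3,5] NP   <
      [3,4] "often" : NP\PP
      [4,5] "slowly" : NP\(NP\PP)
    [5,6] "every" : (S\(S\N))\NP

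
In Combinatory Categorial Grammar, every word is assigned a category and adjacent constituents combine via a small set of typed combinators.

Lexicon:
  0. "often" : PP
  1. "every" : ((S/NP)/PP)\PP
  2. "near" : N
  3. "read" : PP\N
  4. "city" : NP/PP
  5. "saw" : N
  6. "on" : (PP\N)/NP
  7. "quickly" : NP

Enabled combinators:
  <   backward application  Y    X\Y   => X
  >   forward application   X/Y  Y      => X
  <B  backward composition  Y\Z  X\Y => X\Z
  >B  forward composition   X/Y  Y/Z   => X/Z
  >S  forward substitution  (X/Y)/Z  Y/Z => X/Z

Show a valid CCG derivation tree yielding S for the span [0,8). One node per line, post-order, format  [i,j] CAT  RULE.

[0,8] S   >
  [0,4] S/NP   >
    [0,2] (S/NP)/PP   <
      [0,1] "often" : PP
      [1,2] "every" : ((S/NP)/PP)\PP
    [2,4] PP   <
      [2,3] "near" : N
      [3,4] "read" : PP\N
  [4,8] NP   >
    [4,5] "city" : NP/PP
    [5,8] PP   <
      [5,6] "saw" : N
      [6,8] PP\N   >
        [6,7] "on" : (PP\N)/NP
        [7,8] "quickly" : NP

[0,1] PP  lex  "often"
[1,2] ((S/NP)/PP)\PP  lex  "every"
[0,2] (S/NP)/PP  <  k=1
[2,3] N  lex  "near"
[3,4] PP\N  lex  "read"
[2,4] PP  <  k=3
[0,4] S/NP  >  k=2
[4,5] NP/PP  lex  "city"
[5,6] N  lex  "saw"
[6,7] (PP\N)/NP  lex  "on"
[7,8] NP  lex  "quickly"
[6,8] PP\N  >  k=7
[5,8] PP  <  k=6
[4,8] NP  >  k=5
[0,8] S  >  k=4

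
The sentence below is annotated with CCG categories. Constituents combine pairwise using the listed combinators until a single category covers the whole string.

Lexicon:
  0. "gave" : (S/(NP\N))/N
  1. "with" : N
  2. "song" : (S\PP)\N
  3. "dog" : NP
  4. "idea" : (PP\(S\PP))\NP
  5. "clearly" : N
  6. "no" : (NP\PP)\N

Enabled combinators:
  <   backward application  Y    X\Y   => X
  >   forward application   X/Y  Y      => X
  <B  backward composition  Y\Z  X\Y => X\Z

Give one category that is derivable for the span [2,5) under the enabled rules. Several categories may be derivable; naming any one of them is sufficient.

[0,7] S   >
  [0,2] S/(NP\N)   >
    [0,1] "gave" : (S/(NP\N))/N
    [1,2] "with" : N
  [2,7] NP\N   <B
    [2,5] PP\N   <B
      [2,3] "song" : (S\PP)\N
      [3,5] PP\(S\PP)   <
        [3,4] "dog" : NP
        [4,5] "idea" : (PP\(S\PP))\NP
    [5,7] NP\PP   <
      [5,6] "clearly" : N
      [6,7] "no" : (NP\PP)\N

PP\N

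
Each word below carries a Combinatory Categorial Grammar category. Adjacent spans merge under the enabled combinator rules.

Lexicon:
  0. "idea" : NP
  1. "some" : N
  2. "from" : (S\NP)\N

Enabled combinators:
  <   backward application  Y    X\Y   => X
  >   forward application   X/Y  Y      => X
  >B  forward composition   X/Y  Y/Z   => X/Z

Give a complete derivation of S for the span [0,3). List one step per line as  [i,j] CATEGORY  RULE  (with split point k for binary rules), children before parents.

[0,1] NP  lex  "idea"
[1,2] N  lex  "some"
[2,3] (S\NP)\N  lex  "from"
[1,3] S\NP  <  k=2
[0,3] S  <  k=1

[0,3] S   <
  [0,1] "idea" : NP
  [1,3] S\NP   <
    [1,2] "some" : N
    [2,3] "from" : (S\NP)\N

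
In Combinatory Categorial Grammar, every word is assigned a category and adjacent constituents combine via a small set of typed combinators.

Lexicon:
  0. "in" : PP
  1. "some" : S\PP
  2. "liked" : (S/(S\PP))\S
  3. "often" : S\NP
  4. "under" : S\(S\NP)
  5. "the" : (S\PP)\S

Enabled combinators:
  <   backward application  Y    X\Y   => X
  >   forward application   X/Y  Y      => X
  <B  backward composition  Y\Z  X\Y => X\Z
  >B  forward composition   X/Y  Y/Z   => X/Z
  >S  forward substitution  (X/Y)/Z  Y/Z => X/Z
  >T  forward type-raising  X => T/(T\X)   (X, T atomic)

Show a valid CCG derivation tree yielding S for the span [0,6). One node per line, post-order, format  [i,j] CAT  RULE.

[0,6] S   >
  [0,3] S/(S\PP)   <
    [0,2] S   >
      [0,1] S/(S\PP)   >T
        [0,1] "in" : PP
      [1,2] "some" : S\PP
    [2,3] "liked" : (S/(S\PP))\S
  [3,6] S\PP   <
    [3,5] S   <
      [3,4] "often" : S\NP
      [4,5] "under" : S\(S\NP)
    [5,6] "the" : (S\PP)\S

[0,1] PP  lex  "in"
[0,1] S/(S\PP)  >T
[1,2] S\PP  lex  "some"
[0,2] S  >  k=1
[2,3] (S/(S\PP))\S  lex  "liked"
[0,3] S/(S\PP)  <  k=2
[3,4] S\NP  lex  "often"
[4,5] S\(S\NP)  lex  "under"
[3,5] S  <  k=4
[5,6] (S\PP)\S  lex  "the"
[3,6] S\PP  <  k=5
[0,6] S  >  k=3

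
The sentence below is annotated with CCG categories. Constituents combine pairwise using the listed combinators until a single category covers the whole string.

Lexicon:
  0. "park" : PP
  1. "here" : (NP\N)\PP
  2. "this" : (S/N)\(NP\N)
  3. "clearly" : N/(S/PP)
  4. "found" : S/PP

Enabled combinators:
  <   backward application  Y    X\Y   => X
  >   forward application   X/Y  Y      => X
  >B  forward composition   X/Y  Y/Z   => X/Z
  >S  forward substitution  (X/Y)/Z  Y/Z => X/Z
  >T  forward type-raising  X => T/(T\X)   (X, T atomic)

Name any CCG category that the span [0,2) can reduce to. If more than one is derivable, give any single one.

NP\N

[0,5] S   >
  [0,3] S/N   <
    [0,2] NP\N   <
      [0,1] "park" : PP
      [1,2] "here" : (NP\N)\PP
    [2,3] "this" : (S/N)\(NP\N)
  [3,5] N   >
    [3,4] "clearly" : N/(S/PP)
    [4,5] "found" : S/PP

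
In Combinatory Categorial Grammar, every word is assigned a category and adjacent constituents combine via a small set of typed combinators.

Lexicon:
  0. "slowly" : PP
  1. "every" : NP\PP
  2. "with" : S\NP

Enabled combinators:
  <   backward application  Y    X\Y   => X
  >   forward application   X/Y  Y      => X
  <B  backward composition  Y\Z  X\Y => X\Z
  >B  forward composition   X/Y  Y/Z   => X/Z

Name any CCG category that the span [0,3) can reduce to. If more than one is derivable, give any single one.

S

[0,3] S   <
  [0,1] "slowly" : PP
  [1,3] S\PP   <B
    [1,2] "every" : NP\PP
    [2,3] "with" : S\NP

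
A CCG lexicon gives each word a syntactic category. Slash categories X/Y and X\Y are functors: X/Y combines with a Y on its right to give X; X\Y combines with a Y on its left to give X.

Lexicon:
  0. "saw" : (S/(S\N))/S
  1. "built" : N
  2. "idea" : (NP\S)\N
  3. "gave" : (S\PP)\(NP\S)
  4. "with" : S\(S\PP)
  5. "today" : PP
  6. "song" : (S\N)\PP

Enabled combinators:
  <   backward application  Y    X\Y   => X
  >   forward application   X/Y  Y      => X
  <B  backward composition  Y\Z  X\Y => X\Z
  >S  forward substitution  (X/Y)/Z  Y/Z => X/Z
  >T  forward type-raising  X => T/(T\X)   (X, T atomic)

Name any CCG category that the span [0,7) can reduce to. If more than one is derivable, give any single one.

[0,7] S   >
  [0,5] S/(S\N)   >
    [0,1] "saw" : (S/(S\N))/S
    [1,5] S   <
      [1,4] S\PP   <
        [1,3] NP\S   <
          [1,2] "built" : N
          [2,3] "idea" : (NP\S)\N
        [3,4] "gave" : (S\PP)\(NP\S)
      [4,5] "with" : S\(S\PP)
  [5,7] S\N   <
    [5,6] "today" : PP
    [6,7] "song" : (S\N)\PP

S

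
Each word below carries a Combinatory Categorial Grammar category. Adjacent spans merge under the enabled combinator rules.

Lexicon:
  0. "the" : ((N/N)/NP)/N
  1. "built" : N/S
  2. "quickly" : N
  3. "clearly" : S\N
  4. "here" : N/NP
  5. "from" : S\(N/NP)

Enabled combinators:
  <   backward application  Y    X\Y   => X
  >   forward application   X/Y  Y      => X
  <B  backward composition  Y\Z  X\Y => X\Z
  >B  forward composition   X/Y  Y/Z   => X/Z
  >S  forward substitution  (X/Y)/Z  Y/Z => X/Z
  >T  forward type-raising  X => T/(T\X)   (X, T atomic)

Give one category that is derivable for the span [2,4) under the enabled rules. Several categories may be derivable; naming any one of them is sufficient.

[0,6] S   <
  [0,5] N/NP   >S
    [0,4] (N/N)/NP   >
      [0,1] "the" : ((N/N)/NP)/N
      [1,4] N   >
        [1,2] "built" : N/S
        [2,4] S   <
          [2,3] "quickly" : N
          [3,4] "clearly" : S\N
    [4,5] "here" : N/NP
  [5,6] "from" : S\(N/NP)

S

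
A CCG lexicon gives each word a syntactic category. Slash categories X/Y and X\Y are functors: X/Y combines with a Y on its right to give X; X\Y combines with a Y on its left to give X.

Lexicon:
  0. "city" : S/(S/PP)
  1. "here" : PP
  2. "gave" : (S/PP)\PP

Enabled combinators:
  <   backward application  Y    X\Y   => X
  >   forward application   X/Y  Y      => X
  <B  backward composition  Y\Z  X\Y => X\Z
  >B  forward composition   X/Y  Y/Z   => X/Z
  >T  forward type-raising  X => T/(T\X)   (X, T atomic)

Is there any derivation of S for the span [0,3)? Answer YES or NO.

YES

[0,3] S   >
  [0,1] "city" : S/(S/PP)
  [1,3] S/PP   <
    [1,2] "here" : PP
    [2,3] "gave" : (S/PP)\PP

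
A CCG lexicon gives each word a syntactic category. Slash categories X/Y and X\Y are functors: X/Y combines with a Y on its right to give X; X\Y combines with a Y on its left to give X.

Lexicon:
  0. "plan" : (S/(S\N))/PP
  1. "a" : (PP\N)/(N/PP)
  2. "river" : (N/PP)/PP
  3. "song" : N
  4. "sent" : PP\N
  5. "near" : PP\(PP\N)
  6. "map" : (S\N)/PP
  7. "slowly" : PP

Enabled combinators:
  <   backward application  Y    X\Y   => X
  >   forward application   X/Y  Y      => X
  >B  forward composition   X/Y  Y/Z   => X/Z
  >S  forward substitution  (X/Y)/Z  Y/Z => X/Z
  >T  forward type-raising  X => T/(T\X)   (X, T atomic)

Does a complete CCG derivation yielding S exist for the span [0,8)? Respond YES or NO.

YES

[0,8] S   >
  [0,6] S/(S\N)   >
    [0,1] "plan" : (S/(S\N))/PP
    [1,6] PP   <
      [1,5] PP\N   >
        [1,2] "a" : (PP\N)/(N/PP)
        [2,5] N/PP   >
          [2,3] "river" : (N/PP)/PP
          [3,5] PP   >
            [3,4] PP/(PP\N)   >T
              [3,4] "song" : N
            [4,5] "sent" : PP\N
      [5,6] "near" : PP\(PP\N)
  [6,8] S\N   >
    [6,7] "map" : (S\N)/PP
    [7,8] "slowly" : PP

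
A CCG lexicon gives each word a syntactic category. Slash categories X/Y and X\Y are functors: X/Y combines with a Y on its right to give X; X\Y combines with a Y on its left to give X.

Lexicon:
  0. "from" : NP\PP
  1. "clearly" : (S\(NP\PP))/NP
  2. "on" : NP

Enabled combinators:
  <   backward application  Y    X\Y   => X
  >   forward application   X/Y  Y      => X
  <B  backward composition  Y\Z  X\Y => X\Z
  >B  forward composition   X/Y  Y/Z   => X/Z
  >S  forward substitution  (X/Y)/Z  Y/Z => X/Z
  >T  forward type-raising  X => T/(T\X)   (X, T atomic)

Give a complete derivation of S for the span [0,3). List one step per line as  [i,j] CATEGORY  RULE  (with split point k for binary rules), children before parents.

[0,1] NP\PP  lex  "from"
[1,2] (S\(NP\PP))/NP  lex  "clearly"
[2,3] NP  lex  "on"
[1,3] S\(NP\PP)  >  k=2
[0,3] S  <  k=1

[0,3] S   <
  [0,1] "from" : NP\PP
  [1,3] S\(NP\PP)   >
    [1,2] "clearly" : (S\(NP\PP))/NP
    [2,3] "on" : NP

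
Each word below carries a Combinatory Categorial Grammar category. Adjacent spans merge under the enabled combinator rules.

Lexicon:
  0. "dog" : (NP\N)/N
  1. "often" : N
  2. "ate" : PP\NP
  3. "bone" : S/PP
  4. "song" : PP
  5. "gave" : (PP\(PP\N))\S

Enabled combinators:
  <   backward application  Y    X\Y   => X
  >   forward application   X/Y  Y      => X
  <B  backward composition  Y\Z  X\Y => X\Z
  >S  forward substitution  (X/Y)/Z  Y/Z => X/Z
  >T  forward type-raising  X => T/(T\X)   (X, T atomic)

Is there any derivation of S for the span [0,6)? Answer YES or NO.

NO

(NP\N)/N N PP\NP S/PP PP (PP\(PP\N))\S
CKY chart[0,6] = {N/(N\PP), NP/(NP\PP), PP, PP/(PP\PP), S/(S\PP)}; S ∉ chart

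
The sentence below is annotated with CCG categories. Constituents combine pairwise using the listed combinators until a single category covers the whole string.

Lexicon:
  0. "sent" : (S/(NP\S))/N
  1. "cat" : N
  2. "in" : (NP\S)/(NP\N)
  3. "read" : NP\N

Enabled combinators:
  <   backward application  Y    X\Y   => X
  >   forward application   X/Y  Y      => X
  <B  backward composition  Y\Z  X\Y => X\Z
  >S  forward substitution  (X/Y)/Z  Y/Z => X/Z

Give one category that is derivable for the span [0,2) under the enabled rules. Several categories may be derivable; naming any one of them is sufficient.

S/(NP\S)

[0,4] S   >
  [0,2] S/(NP\S)   >
    [0,1] "sent" : (S/(NP\S))/N
    [1,2] "cat" : N
  [2,4] NP\S   >
    [2,3] "in" : (NP\S)/(NP\N)
    [3,4] "read" : NP\N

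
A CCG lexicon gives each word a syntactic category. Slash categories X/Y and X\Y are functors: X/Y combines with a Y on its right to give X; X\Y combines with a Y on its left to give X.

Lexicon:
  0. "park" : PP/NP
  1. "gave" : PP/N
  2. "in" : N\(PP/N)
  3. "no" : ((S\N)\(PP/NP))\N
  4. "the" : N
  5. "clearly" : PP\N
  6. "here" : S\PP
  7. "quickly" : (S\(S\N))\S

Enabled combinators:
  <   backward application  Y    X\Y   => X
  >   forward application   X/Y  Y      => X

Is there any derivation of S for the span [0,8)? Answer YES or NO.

[0,8] S   <
  [0,4] S\N   <
    [0,1] "park" : PP/NP
    [1,4] (S\N)\(PP/NP)   <
      [1,3] N   <
        [1,2] "gave" : PP/N
        [2,3] "in" : N\(PP/N)
      [3,4] "no" : ((S\N)\(PP/NP))\N
  [4,8] S\(S\N)   <
    [4,7] S   <
      [4,6] PP   <
        [4,5] "the" : N
        [5,6] "clearly" : PP\N
      [6,7] "here" : S\PP
    [7,8] "quickly" : (S\(S\N))\S

YES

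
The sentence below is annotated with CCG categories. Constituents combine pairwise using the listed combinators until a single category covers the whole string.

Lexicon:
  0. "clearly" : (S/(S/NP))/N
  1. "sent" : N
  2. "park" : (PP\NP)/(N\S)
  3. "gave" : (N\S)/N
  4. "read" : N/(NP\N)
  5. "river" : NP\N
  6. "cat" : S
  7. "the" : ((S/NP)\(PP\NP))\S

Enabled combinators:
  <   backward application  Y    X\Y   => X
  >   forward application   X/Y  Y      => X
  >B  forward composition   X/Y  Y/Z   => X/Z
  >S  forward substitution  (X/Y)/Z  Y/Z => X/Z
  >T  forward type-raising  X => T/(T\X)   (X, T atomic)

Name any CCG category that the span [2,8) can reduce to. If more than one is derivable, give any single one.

S/NP

[0,8] S   >
  [0,2] S/(S/NP)   >
    [0,1] "clearly" : (S/(S/NP))/N
    [1,2] "sent" : N
  [2,8] S/NP   <
    [2,6] PP\NP   >
      [2,3] "park" : (PP\NP)/(N\S)
      [3,6] N\S   >
        [3,4] "gave" : (N\S)/N
        [4,6] N   >
          [4,5] "read" : N/(NP\N)
          [5,6] "river" : NP\N
    [6,8] (S/NP)\(PP\NP)   <
      [6,7] "cat" : S
      [7,8] "the" : ((S/NP)\(PP\NP))\S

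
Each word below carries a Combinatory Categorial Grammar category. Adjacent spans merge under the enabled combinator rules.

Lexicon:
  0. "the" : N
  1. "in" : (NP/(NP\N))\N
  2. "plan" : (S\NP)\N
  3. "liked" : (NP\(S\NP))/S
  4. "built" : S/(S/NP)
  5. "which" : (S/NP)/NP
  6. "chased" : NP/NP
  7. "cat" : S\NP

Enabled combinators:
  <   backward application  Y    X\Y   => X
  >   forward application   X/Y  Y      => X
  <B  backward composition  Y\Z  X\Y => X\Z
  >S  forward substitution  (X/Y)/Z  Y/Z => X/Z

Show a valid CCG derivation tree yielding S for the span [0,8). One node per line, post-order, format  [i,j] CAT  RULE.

[0,8] S   <
  [0,7] NP   >
    [0,2] NP/(NP\N)   <
      [0,1] "the" : N
      [1,2] "in" : (NP/(NP\N))\N
    [2,7] NP\N   <B
      [2,3] "plan" : (S\NP)\N
      [3,7] NP\(S\NP)   >
        [3,4] "liked" : (NP\(S\NP))/S
        [4,7] S   >
          [4,5] "built" : S/(S/NP)
          [5,7] S/NP   >S
            [5,6] "which" : (S/NP)/NP
            [6,7] "chased" : NP/NP
  [7,8] "cat" : S\NP

[0,1] N  lex  "the"
[1,2] (NP/(NP\N))\N  lex  "in"
[0,2] NP/(NP\N)  <  k=1
[2,3] (S\NP)\N  lex  "plan"
[3,4] (NP\(S\NP))/S  lex  "liked"
[4,5] S/(S/NP)  lex  "built"
[5,6] (S/NP)/NP  lex  "which"
[6,7] NP/NP  lex  "chased"
[5,7] S/NP  >S  k=6
[4,7] S  >  k=5
[3,7] NP\(S\NP)  >  k=4
[2,7] NP\N  <B  k=3
[0,7] NP  >  k=2
[7,8] S\NP  lex  "cat"
[0,8] S  <  k=7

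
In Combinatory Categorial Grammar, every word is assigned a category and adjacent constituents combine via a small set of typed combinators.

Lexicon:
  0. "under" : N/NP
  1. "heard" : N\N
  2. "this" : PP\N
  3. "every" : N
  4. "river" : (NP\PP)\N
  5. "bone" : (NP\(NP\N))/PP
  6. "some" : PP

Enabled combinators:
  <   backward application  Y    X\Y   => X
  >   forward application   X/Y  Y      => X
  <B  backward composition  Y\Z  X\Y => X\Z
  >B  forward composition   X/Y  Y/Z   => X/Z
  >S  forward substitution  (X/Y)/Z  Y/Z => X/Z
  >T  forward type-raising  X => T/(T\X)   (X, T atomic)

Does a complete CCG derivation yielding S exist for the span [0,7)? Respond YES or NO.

NO

N/NP N\N PP\N N (NP\PP)\N (NP\(NP\N))/PP PP
CKY chart[0,7] = {N, N/(NP\NP), N/(N\N), NP/(NP\N), PP/(PP\N), S/(S\N)}; S ∉ chart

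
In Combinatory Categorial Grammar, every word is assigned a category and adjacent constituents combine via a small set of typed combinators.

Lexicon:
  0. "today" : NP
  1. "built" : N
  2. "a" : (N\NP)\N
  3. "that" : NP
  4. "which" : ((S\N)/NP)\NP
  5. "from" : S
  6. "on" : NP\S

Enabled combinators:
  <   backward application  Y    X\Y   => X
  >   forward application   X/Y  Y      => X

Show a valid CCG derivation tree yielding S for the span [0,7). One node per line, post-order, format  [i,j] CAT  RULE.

[0,7] S   <
  [0,3] N   <
    [0,1] "today" : NP
    [1,3] N\NP   <
      [1,2] "built" : N
      [2,3] "a" : (N\NP)\N
  [3,7] S\N   >
    [3,5] (S\N)/NP   <
      [3,4] "that" : NP
      [4,5] "which" : ((S\N)/NP)\NP
    [5,7] NP   <
      [5,6] "from" : S
      [6,7] "on" : NP\S

[0,1] NP  lex  "today"
[1,2] N  lex  "built"
[2,3] (N\NP)\N  lex  "a"
[1,3] N\NP  <  k=2
[0,3] N  <  k=1
[3,4] NP  lex  "that"
[4,5] ((S\N)/NP)\NP  lex  "which"
[3,5] (S\N)/NP  <  k=4
[5,6] S  lex  "from"
[6,7] NP\S  lex  "on"
[5,7] NP  <  k=6
[3,7] S\N  >  k=5
[0,7] S  <  k=3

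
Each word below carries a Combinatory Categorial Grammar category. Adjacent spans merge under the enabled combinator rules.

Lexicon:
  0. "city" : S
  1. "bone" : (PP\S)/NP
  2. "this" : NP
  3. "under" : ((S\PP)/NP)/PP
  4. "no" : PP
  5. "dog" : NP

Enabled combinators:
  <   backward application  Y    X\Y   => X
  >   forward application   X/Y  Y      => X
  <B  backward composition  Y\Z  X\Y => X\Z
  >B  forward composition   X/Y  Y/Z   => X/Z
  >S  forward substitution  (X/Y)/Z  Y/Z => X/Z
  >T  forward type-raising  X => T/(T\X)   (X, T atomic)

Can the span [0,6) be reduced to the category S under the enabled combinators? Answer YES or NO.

YES

[0,6] S   <
  [0,3] PP   <
    [0,1] "city" : S
    [1,3] PP\S   >
      [1,2] "bone" : (PP\S)/NP
      [2,3] "this" : NP
  [3,6] S\PP   >
    [3,5] (S\PP)/NP   >
      [3,4] "under" : ((S\PP)/NP)/PP
      [4,5] "no" : PP
    [5,6] "dog" : NP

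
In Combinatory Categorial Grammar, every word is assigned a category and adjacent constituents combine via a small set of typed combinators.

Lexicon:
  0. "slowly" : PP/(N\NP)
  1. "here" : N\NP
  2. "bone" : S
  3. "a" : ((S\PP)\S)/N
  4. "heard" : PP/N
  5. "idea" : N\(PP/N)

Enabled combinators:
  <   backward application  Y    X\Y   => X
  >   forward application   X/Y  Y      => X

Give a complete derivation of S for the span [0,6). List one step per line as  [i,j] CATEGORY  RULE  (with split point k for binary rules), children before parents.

[0,1] PP/(N\NP)  lex  "slowly"
[1,2] N\NP  lex  "here"
[0,2] PP  >  k=1
[2,3] S  lex  "bone"
[3,4] ((S\PP)\S)/N  lex  "a"
[4,5] PP/N  lex  "heard"
[5,6] N\(PP/N)  lex  "idea"
[4,6] N  <  k=5
[3,6] (S\PP)\S  >  k=4
[2,6] S\PP  <  k=3
[0,6] S  <  k=2

[0,6] S   <
  [0,2] PP   >
    [0,1] "slowly" : PP/(N\NP)
    [1,2] "here" : N\NP
  [2,6] S\PP   <
    [2,3] "bone" : S
    [3,6] (S\PP)\S   >
      [3,4] "a" : ((S\PP)\S)/N
      [4,6] N   <
        [4,5] "heard" : PP/N
        [5,6] "idea" : N\(PP/N)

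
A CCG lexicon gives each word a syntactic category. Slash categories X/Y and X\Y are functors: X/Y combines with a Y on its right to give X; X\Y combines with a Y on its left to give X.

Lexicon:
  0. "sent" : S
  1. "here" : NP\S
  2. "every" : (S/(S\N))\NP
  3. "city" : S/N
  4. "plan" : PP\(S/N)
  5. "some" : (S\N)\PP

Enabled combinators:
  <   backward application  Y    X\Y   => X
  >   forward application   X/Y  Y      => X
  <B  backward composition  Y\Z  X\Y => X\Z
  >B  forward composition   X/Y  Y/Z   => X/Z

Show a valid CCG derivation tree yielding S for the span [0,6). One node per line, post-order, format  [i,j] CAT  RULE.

[0,6] S   >
  [0,3] S/(S\N)   <
    [0,2] NP   <
      [0,1] "sent" : S
      [1,2] "here" : NP\S
    [2,3] "every" : (S/(S\N))\NP
  [3,6] S\N   <
    [3,5] PP   <
      [3,4] "city" : S/N
      [4,5] "plan" : PP\(S/N)
    [5,6] "some" : (S\N)\PP

[0,1] S  lex  "sent"
[1,2] NP\S  lex  "here"
[0,2] NP  <  k=1
[2,3] (S/(S\N))\NP  lex  "every"
[0,3] S/(S\N)  <  k=2
[3,4] S/N  lex  "city"
[4,5] PP\(S/N)  lex  "plan"
[3,5] PP  <  k=4
[5,6] (S\N)\PP  lex  "some"
[3,6] S\N  <  k=5
[0,6] S  >  k=3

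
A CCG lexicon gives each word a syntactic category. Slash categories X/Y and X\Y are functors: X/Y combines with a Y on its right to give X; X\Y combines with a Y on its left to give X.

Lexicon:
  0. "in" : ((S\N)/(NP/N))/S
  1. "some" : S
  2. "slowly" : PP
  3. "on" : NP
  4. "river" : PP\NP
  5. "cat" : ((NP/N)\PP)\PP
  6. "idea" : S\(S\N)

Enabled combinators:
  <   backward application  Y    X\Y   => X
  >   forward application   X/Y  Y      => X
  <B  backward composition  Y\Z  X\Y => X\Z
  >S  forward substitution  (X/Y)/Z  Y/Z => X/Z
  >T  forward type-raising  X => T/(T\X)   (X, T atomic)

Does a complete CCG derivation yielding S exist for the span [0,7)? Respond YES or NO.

[0,7] S   <
  [0,6] S\N   >
    [0,2] (S\N)/(NP/N)   >
      [0,1] "in" : ((S\N)/(NP/N))/S
      [1,2] "some" : S
    [2,6] NP/N   <
      [2,3] "slowly" : PP
      [3,6] (NP/N)\PP   <
        [3,5] PP   <
          [3,4] "on" : NP
          [4,5] "river" : PP\NP
        [5,6] "cat" : ((NP/N)\PP)\PP
  [6,7] "idea" : S\(S\N)

YES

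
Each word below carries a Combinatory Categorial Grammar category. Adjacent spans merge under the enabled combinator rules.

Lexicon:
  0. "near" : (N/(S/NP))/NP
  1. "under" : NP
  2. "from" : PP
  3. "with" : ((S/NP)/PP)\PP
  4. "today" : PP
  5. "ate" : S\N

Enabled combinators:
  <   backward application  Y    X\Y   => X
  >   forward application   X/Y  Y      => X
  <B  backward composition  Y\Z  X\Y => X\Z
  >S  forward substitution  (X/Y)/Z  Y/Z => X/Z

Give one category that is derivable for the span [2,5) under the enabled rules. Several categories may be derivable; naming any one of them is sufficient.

[0,6] S   <
  [0,5] N   >
    [0,2] N/(S/NP)   >
      [0,1] "near" : (N/(S/NP))/NP
      [1,2] "under" : NP
    [2,5] S/NP   >
      [2,4] (S/NP)/PP   <
        [2,3] "from" : PP
        [3,4] "with" : ((S/NP)/PP)\PP
      [4,5] "today" : PP
  [5,6] "ate" : S\N

S/NP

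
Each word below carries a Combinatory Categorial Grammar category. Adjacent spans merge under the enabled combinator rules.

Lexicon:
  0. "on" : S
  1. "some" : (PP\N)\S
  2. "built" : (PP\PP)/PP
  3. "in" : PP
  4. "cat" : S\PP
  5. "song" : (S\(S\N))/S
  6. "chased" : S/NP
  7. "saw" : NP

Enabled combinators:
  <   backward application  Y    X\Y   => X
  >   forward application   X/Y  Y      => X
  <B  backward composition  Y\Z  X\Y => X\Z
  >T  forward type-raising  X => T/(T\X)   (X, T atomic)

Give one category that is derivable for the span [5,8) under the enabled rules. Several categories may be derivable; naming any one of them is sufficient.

S\(S\N)

[0,8] S   <
  [0,5] S\N   <B
    [0,4] PP\N   <B
      [0,2] PP\N   <
        [0,1] "on" : S
        [1,2] "some" : (PP\N)\S
      [2,4] PP\PP   >
        [2,3] "built" : (PP\PP)/PP
        [3,4] "in" : PP
    [4,5] "cat" : S\PP
  [5,8] S\(S\N)   >
    [5,6] "song" : (S\(S\N))/S
    [6,8] S   >
      [6,7] "chased" : S/NP
      [7,8] "saw" : NP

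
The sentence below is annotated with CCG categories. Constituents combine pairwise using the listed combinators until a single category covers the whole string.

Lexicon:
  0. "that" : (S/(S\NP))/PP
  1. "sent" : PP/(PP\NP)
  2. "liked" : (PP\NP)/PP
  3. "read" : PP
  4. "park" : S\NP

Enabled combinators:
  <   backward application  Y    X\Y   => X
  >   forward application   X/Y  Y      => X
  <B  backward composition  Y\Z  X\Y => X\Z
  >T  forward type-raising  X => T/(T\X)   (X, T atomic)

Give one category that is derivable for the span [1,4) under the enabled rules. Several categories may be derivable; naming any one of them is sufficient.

PP

[0,5] S   >
  [0,4] S/(S\NP)   >
    [0,1] "that" : (S/(S\NP))/PP
    [1,4] PP   >
      [1,2] "sent" : PP/(PP\NP)
      [2,4] PP\NP   >
        [2,3] "liked" : (PP\NP)/PP
        [3,4] "read" : PP
  [4,5] "park" : S\NP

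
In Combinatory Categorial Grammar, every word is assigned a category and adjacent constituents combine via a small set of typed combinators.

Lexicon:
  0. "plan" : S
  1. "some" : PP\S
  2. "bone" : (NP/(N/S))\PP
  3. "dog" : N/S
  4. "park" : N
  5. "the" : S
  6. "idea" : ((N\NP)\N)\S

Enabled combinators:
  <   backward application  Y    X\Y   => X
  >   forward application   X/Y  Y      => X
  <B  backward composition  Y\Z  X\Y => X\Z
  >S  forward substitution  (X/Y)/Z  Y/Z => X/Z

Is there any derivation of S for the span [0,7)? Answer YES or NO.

S PP\S (NP/(N/S))\PP N/S N S ((N\NP)\N)\S
CKY chart[0,7] = {N}; S ∉ chart

NO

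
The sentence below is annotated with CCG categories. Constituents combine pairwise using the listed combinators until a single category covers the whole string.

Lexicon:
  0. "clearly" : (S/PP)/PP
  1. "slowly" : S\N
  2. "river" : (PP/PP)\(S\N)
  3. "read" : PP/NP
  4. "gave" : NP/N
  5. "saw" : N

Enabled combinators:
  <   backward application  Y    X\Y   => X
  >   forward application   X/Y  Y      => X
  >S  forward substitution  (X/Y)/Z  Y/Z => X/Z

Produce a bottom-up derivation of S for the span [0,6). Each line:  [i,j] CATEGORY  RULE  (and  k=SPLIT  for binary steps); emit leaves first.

[0,1] (S/PP)/PP  lex  "clearly"
[1,2] S\N  lex  "slowly"
[2,3] (PP/PP)\(S\N)  lex  "river"
[1,3] PP/PP  <  k=2
[0,3] S/PP  >S  k=1
[3,4] PP/NP  lex  "read"
[4,5] NP/N  lex  "gave"
[5,6] N  lex  "saw"
[4,6] NP  >  k=5
[3,6] PP  >  k=4
[0,6] S  >  k=3

[0,6] S   >
  [0,3] S/PP   >S
    [0,1] "clearly" : (S/PP)/PP
    [1,3] PP/PP   <
      [1,2] "slowly" : S\N
      [2,3] "river" : (PP/PP)\(S\N)
  [3,6] PP   >
    [3,4] "read" : PP/NP
    [4,6] NP   >
      [4,5] "gave" : NP/N
      [5,6] "saw" : N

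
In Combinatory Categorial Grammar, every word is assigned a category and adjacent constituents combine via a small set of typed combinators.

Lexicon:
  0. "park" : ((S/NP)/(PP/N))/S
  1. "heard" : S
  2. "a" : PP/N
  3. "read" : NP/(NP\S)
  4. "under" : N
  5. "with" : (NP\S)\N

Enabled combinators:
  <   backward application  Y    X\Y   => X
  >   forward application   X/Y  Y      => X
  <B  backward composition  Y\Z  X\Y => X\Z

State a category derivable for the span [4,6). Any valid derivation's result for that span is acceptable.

NP\S

[0,6] S   >
  [0,3] S/NP   >
    [0,2] (S/NP)/(PP/N)   >
      [0,1] "park" : ((S/NP)/(PP/N))/S
      [1,2] "heard" : S
    [2,3] "a" : PP/N
  [3,6] NP   >
    [3,4] "read" : NP/(NP\S)
    [4,6] NP\S   <
      [4,5] "under" : N
      [5,6] "with" : (NP\S)\N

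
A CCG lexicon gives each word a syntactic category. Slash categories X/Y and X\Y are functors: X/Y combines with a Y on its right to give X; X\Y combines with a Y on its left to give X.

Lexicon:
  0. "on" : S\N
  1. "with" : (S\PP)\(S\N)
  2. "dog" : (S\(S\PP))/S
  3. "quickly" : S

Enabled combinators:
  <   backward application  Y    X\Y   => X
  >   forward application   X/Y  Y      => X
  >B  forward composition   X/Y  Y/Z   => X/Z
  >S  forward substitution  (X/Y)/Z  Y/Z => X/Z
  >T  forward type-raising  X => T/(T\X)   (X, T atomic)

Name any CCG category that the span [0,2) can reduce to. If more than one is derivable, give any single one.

S\PP

[0,4] S   <
  [0,2] S\PP   <
    [0,1] "on" : S\N
    [1,2] "with" : (S\PP)\(S\N)
  [2,4] S\(S\PP)   >
    [2,3] "dog" : (S\(S\PP))/S
    [3,4] "quickly" : S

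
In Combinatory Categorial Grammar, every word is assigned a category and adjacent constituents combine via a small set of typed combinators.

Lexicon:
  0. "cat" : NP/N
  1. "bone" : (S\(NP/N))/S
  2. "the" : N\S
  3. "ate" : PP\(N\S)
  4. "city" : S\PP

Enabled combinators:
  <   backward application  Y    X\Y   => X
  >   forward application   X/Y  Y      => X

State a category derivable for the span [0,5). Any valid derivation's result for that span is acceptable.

[0,5] S   <
  [0,1] "cat" : NP/N
  [1,5] S\(NP/N)   >
    [1,2] "bone" : (S\(NP/N))/S
    [2,5] S   <
      [2,4] PP   <
        [2,3] "the" : N\S
        [3,4] "ate" : PP\(N\S)
      [4,5] "city" : S\PP

S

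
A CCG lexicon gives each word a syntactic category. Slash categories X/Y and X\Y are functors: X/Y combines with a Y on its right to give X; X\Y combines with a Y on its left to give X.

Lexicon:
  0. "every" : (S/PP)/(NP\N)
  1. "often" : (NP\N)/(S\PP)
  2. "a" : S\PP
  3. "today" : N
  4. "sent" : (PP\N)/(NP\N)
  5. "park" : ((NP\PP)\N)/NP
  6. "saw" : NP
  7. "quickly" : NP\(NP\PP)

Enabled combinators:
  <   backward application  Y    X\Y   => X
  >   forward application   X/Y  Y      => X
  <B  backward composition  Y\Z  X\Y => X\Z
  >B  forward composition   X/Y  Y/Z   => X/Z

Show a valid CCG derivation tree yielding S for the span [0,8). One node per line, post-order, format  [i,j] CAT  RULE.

[0,8] S   >
  [0,3] S/PP   >
    [0,1] "every" : (S/PP)/(NP\N)
    [1,3] NP\N   >
      [1,2] "often" : (NP\N)/(S\PP)
      [2,3] "a" : S\PP
  [3,8] PP   <
    [3,4] "today" : N
    [4,8] PP\N   >
      [4,5] "sent" : (PP\N)/(NP\N)
      [5,8] NP\N   <B
        [5,7] (NP\PP)\N   >
          [5,6] "park" : ((NP\PP)\N)/NP
          [6,7] "saw" : NP
        [7,8] "quickly" : NP\(NP\PP)

[0,1] (S/PP)/(NP\N)  lex  "every"
[1,2] (NP\N)/(S\PP)  lex  "often"
[2,3] S\PP  lex  "a"
[1,3] NP\N  >  k=2
[0,3] S/PP  >  k=1
[3,4] N  lex  "today"
[4,5] (PP\N)/(NP\N)  lex  "sent"
[5,6] ((NP\PP)\N)/NP  lex  "park"
[6,7] NP  lex  "saw"
[5,7] (NP\PP)\N  >  k=6
[7,8] NP\(NP\PP)  lex  "quickly"
[5,8] NP\N  <B  k=7
[4,8] PP\N  >  k=5
[3,8] PP  <  k=4
[0,8] S  >  k=3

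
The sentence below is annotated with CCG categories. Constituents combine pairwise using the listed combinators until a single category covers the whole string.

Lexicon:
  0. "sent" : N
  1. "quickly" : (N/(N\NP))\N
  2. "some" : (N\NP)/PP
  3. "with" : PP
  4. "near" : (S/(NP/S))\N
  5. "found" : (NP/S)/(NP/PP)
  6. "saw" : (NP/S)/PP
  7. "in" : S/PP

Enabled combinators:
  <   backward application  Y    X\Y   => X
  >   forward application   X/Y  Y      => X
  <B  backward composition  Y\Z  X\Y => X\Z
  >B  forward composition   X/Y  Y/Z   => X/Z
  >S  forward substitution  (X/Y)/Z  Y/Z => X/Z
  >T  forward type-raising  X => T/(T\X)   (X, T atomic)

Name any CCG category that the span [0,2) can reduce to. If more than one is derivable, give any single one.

[0,8] S   >
  [0,5] S/(NP/S)   <
    [0,4] N   >
      [0,2] N/(N\NP)   <
        [0,1] "sent" : N
        [1,2] "quickly" : (N/(N\NP))\N
      [2,4] N\NP   >
        [2,3] "some" : (N\NP)/PP
        [3,4] "with" : PP
    [4,5] "near" : (S/(NP/S))\N
  [5,8] NP/S   >
    [5,6] "found" : (NP/S)/(NP/PP)
    [6,8] NP/PP   >S
      [6,7] "saw" : (NP/S)/PP
      [7,8] "in" : S/PP

N/(N\NP)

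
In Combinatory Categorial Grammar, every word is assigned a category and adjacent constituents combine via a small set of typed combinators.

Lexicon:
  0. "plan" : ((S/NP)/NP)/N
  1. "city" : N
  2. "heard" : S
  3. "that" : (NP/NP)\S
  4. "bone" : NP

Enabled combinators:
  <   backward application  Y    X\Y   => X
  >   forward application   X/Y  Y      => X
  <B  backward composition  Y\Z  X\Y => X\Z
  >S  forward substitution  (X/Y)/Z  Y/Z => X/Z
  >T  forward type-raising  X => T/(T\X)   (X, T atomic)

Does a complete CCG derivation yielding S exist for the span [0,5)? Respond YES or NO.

[0,5] S   >
  [0,4] S/NP   >S
    [0,2] (S/NP)/NP   >
      [0,1] "plan" : ((S/NP)/NP)/N
      [1,2] "city" : N
    [2,4] NP/NP   <
      [2,3] "heard" : S
      [3,4] "that" : (NP/NP)\S
  [4,5] "bone" : NP

YES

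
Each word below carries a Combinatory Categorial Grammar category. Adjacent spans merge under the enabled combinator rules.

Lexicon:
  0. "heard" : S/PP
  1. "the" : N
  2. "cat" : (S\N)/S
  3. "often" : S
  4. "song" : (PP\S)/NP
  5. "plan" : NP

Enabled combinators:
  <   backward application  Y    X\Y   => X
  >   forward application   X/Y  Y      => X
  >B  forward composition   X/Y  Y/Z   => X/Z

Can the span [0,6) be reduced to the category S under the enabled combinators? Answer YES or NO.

YES

[0,6] S   >
  [0,1] "heard" : S/PP
  [1,6] PP   <
    [1,4] S   <
      [1,2] "the" : N
      [2,4] S\N   >
        [2,3] "cat" : (S\N)/S
        [3,4] "often" : S
    [4,6] PP\S   >
      [4,5] "song" : (PP\S)/NP
      [5,6] "plan" : NP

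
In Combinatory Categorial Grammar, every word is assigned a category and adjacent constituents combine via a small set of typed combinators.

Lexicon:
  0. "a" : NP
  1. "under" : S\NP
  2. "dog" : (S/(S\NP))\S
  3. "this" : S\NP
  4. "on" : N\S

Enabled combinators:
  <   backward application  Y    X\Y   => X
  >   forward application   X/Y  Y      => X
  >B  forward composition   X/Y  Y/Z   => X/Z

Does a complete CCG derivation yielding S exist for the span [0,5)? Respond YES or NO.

NO

NP S\NP (S/(S\NP))\S S\NP N\S
CKY chart[0,5] = {N}; S ∉ chart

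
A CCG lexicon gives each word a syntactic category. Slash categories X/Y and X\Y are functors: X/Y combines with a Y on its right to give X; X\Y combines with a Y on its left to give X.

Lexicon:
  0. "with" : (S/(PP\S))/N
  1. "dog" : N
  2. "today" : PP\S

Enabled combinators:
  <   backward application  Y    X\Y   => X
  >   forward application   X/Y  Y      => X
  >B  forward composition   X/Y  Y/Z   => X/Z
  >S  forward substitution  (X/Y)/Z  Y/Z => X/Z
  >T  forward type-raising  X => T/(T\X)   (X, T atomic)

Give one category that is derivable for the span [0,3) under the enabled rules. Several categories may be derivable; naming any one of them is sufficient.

[0,3] S   >
  [0,2] S/(PP\S)   >
    [0,1] "with" : (S/(PP\S))/N
    [1,2] "dog" : N
  [2,3] "today" : PP\S

S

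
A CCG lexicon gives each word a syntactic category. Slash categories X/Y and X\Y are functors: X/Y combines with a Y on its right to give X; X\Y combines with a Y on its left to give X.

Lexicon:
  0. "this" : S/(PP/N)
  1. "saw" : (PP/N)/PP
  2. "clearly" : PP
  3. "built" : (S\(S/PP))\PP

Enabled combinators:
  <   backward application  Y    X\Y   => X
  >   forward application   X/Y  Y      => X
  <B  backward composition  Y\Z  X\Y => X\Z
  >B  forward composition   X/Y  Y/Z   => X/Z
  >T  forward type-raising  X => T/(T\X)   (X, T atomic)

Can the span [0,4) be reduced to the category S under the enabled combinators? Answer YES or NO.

YES

[0,4] S   <
  [0,2] S/PP   >B
    [0,1] "this" : S/(PP/N)
    [1,2] "saw" : (PP/N)/PP
  [2,4] S\(S/PP)   <
    [2,3] "clearly" : PP
    [3,4] "built" : (S\(S/PP))\PP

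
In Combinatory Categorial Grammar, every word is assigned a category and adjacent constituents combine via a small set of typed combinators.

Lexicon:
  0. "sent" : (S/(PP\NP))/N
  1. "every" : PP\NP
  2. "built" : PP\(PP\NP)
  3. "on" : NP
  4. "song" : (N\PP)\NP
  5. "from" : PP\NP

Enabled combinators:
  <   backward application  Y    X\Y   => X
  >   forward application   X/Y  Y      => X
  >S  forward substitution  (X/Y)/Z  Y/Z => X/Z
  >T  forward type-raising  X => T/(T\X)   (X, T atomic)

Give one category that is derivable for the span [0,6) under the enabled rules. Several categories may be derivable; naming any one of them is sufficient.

[0,6] S   >
  [0,5] S/(PP\NP)   >
    [0,1] "sent" : (S/(PP\NP))/N
    [1,5] N   <
      [1,3] PP   <
        [1,2] "every" : PP\NP
        [2,3] "built" : PP\(PP\NP)
      [3,5] N\PP   <
        [3,4] "on" : NP
        [4,5] "song" : (N\PP)\NP
  [5,6] "from" : PP\NP

S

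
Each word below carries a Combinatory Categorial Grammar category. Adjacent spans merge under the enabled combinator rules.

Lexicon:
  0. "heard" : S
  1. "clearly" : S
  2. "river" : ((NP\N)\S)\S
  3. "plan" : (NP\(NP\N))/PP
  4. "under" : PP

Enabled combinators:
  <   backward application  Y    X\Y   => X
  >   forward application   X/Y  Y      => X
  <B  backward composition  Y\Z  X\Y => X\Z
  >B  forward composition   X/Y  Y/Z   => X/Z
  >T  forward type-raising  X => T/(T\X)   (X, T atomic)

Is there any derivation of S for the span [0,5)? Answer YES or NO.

NO

S S ((NP\N)\S)\S (NP\(NP\N))/PP PP
CKY chart[0,5] = {N/(N\NP), NP, NP/(NP\NP), PP/(PP\NP), S/(S\NP)}; S ∉ chart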